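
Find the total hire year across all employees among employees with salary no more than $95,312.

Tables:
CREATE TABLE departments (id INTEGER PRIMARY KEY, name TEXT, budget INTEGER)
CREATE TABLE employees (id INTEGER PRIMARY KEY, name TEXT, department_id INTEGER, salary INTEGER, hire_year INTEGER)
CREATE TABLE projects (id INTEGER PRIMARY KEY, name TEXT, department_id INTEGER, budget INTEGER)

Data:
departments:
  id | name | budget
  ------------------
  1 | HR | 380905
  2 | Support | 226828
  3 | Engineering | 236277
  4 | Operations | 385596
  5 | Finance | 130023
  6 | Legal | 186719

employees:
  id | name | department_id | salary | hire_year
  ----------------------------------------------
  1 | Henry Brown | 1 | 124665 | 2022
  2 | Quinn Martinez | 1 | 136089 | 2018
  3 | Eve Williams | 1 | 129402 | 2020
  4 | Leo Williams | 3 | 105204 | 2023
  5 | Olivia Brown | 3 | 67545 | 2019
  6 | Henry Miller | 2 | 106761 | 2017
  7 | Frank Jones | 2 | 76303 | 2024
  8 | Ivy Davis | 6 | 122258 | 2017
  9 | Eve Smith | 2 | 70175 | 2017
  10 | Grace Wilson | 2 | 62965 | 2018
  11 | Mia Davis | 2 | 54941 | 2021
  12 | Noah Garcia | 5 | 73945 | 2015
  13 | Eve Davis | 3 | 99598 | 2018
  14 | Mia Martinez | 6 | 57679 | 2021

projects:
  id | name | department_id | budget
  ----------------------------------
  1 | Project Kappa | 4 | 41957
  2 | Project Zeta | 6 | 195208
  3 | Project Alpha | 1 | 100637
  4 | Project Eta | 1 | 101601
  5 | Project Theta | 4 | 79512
SELECT SUM(hire_year) FROM employees WHERE salary <= 95312

Execution result:
14135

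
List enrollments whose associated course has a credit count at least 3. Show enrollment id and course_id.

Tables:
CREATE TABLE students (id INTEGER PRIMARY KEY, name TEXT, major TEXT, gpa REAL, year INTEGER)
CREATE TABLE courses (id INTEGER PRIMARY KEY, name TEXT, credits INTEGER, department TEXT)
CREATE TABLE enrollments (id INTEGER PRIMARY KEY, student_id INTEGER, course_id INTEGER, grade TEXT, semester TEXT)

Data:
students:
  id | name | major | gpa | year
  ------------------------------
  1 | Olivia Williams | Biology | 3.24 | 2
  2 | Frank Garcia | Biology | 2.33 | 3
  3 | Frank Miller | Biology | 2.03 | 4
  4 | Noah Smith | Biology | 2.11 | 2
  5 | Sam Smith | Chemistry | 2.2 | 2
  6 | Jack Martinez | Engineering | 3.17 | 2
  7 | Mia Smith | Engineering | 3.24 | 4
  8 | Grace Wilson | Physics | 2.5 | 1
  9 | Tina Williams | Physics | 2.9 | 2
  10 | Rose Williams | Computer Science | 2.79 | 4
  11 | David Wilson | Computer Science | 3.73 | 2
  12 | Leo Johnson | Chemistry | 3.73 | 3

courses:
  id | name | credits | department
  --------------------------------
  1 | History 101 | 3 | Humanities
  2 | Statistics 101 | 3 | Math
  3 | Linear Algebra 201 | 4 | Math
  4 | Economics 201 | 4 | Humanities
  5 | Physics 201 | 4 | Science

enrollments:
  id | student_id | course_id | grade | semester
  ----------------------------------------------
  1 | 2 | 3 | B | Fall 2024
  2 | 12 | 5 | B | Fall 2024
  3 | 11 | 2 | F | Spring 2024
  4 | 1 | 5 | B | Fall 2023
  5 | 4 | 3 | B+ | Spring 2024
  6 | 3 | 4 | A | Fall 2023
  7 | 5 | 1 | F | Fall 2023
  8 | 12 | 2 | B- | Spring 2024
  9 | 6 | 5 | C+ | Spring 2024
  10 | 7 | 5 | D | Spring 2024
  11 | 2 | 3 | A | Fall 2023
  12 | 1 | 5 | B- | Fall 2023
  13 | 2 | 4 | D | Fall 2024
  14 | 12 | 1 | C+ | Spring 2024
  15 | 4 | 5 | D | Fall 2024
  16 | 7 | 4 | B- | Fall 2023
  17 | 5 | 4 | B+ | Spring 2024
SELECT id, course_id FROM enrollments WHERE course_id IN (SELECT id FROM courses WHERE credits >= 3)

Execution result:
id | course_id
1 | 3
2 | 5
3 | 2
4 | 5
5 | 3
6 | 4
7 | 1
8 | 2
9 | 5
10 | 5
11 | 3
12 | 5
13 | 4
14 | 1
15 | 5
16 | 4
17 | 4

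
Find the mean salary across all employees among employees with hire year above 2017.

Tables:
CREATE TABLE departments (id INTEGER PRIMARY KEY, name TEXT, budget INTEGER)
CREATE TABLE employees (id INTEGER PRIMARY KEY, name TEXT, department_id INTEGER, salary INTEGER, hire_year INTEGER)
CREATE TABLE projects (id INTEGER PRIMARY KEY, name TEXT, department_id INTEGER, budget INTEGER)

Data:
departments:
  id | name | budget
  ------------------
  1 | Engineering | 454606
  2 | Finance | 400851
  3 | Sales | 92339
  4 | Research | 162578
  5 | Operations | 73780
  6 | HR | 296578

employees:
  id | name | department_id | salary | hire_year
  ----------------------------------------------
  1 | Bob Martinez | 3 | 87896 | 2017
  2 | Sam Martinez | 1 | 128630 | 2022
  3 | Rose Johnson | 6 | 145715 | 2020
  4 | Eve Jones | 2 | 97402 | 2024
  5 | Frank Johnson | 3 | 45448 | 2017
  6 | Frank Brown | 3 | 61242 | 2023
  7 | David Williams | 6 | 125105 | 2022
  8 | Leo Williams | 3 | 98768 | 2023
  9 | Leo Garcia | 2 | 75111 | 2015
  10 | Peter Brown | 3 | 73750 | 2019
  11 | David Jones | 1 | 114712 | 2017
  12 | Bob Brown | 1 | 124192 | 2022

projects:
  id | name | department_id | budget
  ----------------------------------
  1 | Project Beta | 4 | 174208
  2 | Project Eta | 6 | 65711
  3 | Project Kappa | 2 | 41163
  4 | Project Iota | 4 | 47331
SELECT AVG(salary) FROM employees WHERE hire_year > 2017

Execution result:
106850.50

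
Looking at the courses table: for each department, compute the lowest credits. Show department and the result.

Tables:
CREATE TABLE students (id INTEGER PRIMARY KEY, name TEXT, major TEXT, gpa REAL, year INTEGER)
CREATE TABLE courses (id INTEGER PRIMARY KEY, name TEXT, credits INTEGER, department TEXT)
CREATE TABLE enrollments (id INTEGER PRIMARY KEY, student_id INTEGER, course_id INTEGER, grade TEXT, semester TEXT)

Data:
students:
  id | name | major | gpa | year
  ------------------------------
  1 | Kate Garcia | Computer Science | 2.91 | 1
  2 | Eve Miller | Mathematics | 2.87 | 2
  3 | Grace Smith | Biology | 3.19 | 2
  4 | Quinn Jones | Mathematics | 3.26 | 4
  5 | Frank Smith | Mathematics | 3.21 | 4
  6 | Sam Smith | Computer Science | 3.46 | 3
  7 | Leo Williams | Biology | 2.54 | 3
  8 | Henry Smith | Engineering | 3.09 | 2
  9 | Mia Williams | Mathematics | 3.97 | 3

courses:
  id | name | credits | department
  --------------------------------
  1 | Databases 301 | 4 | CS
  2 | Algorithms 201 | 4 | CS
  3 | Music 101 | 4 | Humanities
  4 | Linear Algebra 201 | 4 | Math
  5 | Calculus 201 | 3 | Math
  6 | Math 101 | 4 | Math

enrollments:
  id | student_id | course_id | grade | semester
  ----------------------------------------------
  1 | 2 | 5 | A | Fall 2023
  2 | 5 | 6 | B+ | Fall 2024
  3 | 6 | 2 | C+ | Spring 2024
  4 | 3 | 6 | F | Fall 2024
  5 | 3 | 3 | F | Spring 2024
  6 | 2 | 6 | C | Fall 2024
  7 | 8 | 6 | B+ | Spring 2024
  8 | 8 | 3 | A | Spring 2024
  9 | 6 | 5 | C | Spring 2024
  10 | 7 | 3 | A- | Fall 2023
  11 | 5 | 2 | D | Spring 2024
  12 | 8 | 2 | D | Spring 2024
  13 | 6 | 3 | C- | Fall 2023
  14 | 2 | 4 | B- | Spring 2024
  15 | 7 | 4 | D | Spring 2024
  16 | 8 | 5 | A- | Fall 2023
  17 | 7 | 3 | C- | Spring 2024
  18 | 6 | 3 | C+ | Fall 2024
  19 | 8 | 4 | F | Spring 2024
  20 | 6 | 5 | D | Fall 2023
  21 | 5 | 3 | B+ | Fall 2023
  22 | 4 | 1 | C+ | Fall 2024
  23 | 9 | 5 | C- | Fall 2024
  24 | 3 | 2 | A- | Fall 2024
SELECT department, MIN(credits) AS min_credits FROM courses GROUP BY department

Execution result:
department | min_credits
CS | 4
Humanities | 4
Math | 3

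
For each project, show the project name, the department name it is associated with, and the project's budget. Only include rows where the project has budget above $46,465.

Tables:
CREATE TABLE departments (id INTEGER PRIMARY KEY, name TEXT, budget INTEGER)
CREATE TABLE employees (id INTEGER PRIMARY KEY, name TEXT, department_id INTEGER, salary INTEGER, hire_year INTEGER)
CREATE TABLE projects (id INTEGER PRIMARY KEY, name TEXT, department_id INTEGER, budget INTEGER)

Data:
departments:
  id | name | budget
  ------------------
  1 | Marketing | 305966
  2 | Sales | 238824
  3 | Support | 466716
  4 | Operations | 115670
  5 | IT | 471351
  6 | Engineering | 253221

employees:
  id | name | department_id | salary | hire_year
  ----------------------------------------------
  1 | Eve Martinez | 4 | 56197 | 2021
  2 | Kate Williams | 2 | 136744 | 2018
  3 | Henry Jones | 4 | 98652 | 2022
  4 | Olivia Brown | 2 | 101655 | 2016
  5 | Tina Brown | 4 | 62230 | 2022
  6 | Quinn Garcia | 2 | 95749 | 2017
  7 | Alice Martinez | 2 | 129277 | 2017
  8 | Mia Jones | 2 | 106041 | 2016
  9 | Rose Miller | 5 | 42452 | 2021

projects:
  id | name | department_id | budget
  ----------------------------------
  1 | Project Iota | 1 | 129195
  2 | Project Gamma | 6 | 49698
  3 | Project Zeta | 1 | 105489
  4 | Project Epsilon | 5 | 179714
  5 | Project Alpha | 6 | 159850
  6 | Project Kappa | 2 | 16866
SELECT c.name, p.name AS department, c.budget FROM projects c JOIN departments p ON c.department_id = p.id WHERE c.budget > 46465

Execution result:
name | department | budget
Project Iota | Marketing | 129195
Project Gamma | Engineering | 49698
Project Zeta | Marketing | 105489
Project Epsilon | IT | 179714
Project Alpha | Engineering | 159850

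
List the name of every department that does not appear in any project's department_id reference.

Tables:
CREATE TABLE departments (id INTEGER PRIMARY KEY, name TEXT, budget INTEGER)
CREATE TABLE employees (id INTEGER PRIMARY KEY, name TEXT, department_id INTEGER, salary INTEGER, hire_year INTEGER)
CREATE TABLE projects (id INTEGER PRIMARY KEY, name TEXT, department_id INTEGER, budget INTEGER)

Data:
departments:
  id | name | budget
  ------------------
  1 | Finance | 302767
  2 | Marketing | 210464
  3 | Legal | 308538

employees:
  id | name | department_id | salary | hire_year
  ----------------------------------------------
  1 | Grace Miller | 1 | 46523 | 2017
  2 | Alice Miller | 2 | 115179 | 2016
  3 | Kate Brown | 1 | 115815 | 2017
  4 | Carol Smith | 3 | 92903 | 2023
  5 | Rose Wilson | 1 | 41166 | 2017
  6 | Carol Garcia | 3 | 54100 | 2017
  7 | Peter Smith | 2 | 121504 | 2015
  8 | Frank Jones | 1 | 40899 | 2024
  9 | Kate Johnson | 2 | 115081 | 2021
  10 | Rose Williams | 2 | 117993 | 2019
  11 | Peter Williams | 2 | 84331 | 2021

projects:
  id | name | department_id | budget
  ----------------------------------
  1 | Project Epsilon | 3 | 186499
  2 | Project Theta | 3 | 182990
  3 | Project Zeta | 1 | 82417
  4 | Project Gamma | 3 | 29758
SELECT p.name FROM departments p LEFT JOIN projects c ON c.department_id = p.id WHERE c.id IS NULL

Execution result:
Marketing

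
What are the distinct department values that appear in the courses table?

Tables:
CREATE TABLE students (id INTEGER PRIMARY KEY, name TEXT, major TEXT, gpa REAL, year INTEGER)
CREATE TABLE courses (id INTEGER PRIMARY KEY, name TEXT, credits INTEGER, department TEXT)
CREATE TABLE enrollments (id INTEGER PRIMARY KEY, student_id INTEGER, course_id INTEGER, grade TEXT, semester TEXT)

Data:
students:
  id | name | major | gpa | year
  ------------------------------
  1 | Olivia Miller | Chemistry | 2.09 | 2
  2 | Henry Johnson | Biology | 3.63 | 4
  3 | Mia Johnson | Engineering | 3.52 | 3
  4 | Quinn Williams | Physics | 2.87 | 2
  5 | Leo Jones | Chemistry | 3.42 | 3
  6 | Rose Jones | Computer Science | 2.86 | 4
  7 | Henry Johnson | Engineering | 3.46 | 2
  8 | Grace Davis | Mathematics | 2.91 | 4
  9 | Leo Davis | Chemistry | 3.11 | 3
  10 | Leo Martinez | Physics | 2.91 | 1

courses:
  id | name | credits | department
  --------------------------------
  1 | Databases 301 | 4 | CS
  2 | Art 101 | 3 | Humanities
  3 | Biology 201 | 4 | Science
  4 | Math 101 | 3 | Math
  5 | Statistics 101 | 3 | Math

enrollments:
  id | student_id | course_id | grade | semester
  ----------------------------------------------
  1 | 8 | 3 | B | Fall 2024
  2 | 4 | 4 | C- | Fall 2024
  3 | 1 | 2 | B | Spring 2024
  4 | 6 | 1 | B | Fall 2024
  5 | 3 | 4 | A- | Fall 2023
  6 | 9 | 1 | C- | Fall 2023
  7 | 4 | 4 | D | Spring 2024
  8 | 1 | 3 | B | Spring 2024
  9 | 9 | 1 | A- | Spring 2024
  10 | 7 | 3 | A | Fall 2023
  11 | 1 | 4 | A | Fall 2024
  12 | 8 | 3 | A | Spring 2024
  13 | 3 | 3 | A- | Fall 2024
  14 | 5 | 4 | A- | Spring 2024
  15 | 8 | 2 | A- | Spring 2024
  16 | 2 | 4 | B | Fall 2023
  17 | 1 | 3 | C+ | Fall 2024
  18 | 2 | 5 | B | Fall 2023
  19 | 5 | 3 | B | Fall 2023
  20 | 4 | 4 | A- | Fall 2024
SELECT DISTINCT department FROM courses

Execution result:
department
CS
Humanities
Science
Math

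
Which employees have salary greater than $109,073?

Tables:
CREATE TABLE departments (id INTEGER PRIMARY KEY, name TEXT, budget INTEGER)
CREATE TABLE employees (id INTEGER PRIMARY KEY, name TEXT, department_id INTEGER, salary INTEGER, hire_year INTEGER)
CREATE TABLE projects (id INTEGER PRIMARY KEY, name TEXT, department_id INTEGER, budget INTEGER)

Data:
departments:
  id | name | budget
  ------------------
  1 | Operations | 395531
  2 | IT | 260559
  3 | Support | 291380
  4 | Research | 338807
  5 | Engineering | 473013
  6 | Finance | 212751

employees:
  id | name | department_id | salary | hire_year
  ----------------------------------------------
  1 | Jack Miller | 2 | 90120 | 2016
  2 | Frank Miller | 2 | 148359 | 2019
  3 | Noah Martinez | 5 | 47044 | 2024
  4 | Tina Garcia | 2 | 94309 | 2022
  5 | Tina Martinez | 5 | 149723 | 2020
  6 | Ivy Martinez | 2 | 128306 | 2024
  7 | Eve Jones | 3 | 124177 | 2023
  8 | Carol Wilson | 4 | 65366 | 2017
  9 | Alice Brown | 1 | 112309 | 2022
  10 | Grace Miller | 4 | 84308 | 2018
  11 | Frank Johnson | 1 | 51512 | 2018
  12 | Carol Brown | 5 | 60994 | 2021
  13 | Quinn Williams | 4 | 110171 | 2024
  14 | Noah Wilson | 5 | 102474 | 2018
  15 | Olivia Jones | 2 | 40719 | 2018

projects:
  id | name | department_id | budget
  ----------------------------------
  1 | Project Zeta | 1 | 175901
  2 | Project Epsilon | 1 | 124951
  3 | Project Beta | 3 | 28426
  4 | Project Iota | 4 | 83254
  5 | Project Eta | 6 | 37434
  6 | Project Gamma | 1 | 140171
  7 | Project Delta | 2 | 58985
SELECT name, salary FROM employees WHERE salary > 109073

Execution result:
name | salary
Frank Miller | 148359
Tina Martinez | 149723
Ivy Martinez | 128306
Eve Jones | 124177
Alice Brown | 112309
Quinn Williams | 110171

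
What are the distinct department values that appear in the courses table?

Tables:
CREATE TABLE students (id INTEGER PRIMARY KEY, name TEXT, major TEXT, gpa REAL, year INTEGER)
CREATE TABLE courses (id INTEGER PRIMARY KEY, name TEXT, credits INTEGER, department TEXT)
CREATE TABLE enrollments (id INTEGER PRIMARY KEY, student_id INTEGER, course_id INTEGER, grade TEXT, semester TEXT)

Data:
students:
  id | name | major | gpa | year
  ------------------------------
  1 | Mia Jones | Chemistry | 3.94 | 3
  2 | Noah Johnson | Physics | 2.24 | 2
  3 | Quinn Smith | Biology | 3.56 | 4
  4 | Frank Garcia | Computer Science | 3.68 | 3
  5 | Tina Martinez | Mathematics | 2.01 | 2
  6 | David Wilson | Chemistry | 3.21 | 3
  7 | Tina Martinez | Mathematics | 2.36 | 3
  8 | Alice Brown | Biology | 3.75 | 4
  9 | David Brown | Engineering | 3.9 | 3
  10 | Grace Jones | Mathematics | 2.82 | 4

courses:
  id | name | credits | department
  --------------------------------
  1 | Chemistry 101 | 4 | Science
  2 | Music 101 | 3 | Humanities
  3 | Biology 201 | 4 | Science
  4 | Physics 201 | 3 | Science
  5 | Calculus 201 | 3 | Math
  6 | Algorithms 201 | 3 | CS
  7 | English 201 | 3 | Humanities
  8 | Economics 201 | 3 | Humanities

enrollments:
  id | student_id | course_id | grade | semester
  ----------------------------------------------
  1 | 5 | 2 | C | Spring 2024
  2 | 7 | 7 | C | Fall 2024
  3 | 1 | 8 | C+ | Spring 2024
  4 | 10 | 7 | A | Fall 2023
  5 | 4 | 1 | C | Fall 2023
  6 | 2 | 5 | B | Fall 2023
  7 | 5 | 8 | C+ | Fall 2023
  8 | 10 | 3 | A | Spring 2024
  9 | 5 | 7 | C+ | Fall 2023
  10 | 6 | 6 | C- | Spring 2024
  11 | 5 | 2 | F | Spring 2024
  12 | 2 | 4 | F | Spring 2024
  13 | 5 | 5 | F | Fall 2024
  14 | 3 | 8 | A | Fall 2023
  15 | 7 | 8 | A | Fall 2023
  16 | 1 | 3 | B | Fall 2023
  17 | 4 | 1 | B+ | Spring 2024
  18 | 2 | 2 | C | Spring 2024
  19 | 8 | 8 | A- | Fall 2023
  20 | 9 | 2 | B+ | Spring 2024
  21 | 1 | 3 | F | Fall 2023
SELECT DISTINCT department FROM courses

Execution result:
department
Science
Humanities
Math
CS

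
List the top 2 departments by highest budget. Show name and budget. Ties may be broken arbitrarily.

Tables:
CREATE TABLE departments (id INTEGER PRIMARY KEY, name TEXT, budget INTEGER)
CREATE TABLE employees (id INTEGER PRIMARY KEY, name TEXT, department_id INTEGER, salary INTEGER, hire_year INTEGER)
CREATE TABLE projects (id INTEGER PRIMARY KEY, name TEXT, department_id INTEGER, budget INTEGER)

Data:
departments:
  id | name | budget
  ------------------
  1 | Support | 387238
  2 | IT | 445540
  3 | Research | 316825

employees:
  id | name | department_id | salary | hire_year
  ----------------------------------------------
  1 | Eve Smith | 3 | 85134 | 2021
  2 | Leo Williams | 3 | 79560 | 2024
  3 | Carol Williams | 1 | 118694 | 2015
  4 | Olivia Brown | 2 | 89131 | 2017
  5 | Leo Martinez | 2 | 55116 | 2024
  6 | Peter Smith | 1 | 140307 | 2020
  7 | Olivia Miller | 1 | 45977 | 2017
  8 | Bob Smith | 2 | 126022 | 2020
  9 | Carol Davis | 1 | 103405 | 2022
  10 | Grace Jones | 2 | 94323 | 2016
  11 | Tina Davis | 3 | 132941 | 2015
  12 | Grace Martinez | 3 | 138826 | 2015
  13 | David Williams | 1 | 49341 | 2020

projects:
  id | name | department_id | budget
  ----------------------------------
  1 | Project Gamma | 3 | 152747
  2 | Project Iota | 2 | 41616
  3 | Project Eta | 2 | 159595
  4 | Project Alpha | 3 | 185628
SELECT name, budget FROM departments ORDER BY budget DESC LIMIT 2

Execution result:
name | budget
IT | 445540
Support | 387238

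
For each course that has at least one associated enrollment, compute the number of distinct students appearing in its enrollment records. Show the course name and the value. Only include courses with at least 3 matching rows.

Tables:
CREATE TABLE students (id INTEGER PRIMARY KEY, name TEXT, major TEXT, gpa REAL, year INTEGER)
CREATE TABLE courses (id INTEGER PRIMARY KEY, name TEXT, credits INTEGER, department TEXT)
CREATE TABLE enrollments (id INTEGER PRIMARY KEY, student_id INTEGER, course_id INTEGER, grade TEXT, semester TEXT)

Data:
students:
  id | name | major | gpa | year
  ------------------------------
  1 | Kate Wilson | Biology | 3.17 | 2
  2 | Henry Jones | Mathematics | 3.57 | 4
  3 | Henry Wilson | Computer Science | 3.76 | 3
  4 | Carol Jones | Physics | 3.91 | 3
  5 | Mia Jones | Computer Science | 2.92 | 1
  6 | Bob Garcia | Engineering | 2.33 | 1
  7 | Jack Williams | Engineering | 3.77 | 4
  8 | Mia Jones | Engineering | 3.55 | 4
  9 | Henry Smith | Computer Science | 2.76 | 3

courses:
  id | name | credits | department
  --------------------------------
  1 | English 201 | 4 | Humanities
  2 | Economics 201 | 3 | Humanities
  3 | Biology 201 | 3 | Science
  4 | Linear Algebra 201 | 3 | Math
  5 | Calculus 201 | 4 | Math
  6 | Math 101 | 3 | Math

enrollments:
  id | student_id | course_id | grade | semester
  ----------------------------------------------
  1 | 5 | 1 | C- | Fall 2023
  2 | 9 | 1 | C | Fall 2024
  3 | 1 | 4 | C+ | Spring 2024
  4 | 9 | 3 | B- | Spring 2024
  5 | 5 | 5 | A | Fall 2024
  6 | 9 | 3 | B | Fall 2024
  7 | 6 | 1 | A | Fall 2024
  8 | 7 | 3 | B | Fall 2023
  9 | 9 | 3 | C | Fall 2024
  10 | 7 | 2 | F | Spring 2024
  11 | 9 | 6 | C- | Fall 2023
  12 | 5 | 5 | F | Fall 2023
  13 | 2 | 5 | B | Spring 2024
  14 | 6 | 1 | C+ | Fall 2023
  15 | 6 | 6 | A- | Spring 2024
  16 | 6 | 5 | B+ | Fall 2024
SELECT p.name, COUNT(DISTINCT c.student_id) AS distinct_student_count FROM enrollments c JOIN courses p ON c.course_id = p.id GROUP BY p.id, p.name HAVING COUNT(*) >= 3

Execution result:
name | distinct_student_count
English 201 | 3
Biology 201 | 2
Calculus 201 | 3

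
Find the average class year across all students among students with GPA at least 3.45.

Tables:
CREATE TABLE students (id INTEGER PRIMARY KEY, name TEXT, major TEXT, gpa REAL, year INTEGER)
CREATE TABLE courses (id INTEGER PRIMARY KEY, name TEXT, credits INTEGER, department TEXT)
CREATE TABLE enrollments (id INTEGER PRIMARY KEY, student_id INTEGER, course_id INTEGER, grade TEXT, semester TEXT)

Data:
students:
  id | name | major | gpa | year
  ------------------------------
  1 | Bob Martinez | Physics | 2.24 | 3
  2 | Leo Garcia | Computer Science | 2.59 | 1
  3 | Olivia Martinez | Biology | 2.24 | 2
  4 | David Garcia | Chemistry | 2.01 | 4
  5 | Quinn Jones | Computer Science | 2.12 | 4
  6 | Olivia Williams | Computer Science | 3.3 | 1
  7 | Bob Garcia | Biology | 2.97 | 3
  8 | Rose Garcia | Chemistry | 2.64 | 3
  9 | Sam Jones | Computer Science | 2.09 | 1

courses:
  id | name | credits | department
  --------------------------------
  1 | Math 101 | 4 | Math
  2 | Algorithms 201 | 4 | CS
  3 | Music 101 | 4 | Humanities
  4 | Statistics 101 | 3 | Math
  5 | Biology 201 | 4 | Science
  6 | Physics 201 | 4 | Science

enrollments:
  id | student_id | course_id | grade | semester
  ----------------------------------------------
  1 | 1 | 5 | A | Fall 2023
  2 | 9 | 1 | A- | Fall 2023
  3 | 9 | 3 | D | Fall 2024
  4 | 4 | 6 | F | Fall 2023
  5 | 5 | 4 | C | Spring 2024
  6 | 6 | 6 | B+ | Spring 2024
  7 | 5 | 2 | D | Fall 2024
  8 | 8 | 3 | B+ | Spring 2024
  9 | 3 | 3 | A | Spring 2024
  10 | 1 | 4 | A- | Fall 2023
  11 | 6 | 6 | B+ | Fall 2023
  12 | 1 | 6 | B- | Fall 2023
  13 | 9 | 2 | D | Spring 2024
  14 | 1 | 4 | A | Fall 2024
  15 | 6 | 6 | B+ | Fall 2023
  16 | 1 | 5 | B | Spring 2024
SELECT AVG(year) FROM students WHERE gpa >= 3.45

Execution result:
NULL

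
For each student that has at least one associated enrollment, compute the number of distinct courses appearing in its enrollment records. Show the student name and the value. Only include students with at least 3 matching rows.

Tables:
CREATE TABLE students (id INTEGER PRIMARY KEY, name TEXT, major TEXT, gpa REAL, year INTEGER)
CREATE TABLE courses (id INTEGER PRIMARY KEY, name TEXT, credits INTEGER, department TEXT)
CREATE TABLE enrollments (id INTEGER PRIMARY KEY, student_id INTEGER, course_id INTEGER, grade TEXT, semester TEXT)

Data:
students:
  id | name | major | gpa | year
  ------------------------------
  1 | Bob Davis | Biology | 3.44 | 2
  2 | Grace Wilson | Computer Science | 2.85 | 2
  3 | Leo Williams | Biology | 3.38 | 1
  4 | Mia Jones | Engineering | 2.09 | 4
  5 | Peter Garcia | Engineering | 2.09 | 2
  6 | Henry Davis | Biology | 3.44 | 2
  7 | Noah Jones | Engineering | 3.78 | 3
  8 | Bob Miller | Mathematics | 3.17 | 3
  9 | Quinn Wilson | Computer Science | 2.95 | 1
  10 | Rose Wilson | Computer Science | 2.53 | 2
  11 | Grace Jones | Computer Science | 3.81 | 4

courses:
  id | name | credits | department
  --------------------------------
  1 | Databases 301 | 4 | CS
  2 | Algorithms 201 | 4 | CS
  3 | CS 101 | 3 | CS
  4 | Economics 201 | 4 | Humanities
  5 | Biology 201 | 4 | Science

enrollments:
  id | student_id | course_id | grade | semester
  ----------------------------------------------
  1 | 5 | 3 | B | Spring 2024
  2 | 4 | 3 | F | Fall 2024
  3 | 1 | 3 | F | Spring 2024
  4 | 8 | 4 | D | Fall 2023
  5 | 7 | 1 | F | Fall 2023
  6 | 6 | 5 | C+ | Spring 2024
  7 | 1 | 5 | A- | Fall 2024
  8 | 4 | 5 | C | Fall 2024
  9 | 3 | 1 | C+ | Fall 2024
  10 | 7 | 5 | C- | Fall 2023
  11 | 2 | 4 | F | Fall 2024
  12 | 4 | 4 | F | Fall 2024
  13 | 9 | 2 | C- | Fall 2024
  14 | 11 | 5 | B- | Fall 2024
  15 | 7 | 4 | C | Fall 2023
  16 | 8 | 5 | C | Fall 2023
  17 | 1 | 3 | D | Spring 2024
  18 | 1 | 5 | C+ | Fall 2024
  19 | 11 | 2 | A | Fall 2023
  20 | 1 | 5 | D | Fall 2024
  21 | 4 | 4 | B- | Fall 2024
SELECT p.name, COUNT(DISTINCT c.course_id) AS distinct_course_count FROM enrollments c JOIN students p ON c.student_id = p.id GROUP BY p.id, p.name HAVING COUNT(*) >= 3

Execution result:
name | distinct_course_count
Bob Davis | 2
Mia Jones | 3
Noah Jones | 3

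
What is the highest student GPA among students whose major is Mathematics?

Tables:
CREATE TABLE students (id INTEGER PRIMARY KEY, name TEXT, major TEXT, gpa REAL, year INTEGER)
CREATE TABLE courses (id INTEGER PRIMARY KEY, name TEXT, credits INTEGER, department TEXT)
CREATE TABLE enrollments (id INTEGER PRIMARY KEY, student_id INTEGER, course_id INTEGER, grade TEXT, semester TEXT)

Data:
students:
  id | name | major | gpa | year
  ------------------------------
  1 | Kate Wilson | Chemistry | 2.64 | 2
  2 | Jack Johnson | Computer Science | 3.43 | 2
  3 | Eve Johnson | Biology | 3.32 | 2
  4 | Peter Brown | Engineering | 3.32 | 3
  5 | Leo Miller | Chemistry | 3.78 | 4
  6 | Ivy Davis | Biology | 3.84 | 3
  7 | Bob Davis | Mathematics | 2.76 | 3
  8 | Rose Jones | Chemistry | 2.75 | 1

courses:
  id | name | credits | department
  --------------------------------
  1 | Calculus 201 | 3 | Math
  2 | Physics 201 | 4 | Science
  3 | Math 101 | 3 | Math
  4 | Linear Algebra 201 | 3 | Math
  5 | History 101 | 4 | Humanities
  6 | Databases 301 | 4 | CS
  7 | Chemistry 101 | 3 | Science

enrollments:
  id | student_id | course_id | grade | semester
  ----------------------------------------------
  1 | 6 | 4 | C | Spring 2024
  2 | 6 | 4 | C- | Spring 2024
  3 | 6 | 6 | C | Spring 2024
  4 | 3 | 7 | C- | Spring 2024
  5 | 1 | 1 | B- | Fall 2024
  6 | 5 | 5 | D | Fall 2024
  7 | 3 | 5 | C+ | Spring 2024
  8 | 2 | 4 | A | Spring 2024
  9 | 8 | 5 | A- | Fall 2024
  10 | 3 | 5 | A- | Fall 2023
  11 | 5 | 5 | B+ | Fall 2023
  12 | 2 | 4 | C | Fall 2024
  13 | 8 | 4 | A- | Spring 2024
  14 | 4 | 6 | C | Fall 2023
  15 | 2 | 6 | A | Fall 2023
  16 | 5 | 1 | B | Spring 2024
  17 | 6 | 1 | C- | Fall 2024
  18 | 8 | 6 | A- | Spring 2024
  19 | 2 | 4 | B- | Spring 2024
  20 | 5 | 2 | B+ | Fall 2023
SELECT MAX(gpa) FROM students WHERE major = 'Mathematics'

Execution result:
2.76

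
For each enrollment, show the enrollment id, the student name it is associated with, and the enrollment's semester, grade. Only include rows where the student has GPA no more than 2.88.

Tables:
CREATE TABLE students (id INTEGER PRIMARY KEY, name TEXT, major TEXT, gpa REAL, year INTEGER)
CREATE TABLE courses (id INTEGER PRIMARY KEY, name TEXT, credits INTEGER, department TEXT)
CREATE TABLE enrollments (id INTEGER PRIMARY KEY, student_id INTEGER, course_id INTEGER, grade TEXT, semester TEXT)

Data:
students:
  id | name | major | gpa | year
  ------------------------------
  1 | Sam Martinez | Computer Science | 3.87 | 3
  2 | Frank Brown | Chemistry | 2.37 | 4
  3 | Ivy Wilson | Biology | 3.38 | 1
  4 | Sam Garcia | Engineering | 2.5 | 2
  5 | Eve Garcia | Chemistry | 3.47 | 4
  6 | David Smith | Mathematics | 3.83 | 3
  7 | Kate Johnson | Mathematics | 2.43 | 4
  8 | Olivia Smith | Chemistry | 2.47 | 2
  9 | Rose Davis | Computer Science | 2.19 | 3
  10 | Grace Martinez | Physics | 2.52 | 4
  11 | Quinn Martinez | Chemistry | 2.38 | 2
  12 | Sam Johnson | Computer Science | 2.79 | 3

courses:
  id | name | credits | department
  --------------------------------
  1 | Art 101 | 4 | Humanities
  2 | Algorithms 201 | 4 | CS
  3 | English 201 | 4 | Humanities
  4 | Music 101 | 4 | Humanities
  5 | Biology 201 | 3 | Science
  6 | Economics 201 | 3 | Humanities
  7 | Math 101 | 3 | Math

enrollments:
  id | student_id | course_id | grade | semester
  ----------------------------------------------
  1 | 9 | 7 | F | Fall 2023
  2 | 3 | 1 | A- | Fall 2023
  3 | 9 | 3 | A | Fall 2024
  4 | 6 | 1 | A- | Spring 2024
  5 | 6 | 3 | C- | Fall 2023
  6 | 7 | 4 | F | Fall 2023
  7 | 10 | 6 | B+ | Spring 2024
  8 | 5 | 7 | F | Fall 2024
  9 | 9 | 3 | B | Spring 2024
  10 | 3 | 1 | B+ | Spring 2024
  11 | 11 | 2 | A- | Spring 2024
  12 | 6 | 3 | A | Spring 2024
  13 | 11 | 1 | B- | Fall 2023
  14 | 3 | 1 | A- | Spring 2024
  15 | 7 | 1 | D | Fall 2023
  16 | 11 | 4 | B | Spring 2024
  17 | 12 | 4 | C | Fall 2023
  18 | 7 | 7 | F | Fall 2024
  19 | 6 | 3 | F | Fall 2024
SELECT c.id, p.name AS student, c.semester, c.grade FROM enrollments c JOIN students p ON c.student_id = p.id WHERE p.gpa <= 2.88

Execution result:
id | student | semester | grade
1 | Rose Davis | Fall 2023 | F
3 | Rose Davis | Fall 2024 | A
6 | Kate Johnson | Fall 2023 | F
7 | Grace Martinez | Spring 2024 | B+
9 | Rose Davis | Spring 2024 | B
11 | Quinn Martinez | Spring 2024 | A-
13 | Quinn Martinez | Fall 2023 | B-
15 | Kate Johnson | Fall 2023 | D
16 | Quinn Martinez | Spring 2024 | B
17 | Sam Johnson | Fall 2023 | C
18 | Kate Johnson | Fall 2024 | F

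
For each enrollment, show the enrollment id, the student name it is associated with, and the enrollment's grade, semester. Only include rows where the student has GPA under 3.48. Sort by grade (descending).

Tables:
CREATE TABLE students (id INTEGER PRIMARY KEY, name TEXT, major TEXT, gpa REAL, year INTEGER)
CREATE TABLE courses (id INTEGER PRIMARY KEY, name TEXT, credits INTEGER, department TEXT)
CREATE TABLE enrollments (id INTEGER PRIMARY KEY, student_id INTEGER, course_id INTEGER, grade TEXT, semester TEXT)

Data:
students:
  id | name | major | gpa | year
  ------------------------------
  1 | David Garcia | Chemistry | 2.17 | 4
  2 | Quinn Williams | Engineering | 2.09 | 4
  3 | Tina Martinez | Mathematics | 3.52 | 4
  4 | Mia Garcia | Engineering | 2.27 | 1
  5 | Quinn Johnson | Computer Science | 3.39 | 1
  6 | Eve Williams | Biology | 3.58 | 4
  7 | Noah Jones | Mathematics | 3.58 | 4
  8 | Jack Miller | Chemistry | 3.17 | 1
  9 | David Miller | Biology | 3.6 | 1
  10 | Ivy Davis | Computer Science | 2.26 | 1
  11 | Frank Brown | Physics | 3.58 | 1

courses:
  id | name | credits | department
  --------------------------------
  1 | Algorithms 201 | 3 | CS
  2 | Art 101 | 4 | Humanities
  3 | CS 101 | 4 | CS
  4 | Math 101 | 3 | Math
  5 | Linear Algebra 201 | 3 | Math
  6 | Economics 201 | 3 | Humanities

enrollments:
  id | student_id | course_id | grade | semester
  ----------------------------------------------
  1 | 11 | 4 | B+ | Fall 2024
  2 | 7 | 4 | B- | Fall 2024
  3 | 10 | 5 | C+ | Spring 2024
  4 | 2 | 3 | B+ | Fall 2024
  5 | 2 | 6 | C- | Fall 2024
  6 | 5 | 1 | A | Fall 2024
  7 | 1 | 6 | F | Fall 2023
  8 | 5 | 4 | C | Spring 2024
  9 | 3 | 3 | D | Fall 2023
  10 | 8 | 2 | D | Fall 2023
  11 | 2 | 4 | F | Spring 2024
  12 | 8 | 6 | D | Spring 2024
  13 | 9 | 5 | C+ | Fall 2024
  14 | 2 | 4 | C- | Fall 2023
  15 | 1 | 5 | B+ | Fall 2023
SELECT c.id, p.name AS student, c.grade, c.semester FROM enrollments c JOIN students p ON c.student_id = p.id WHERE p.gpa < 3.48 ORDER BY c.grade DESC

Execution result:
id | student | grade | semester
7 | David Garcia | F | Fall 2023
11 | Quinn Williams | F | Spring 2024
10 | Jack Miller | D | Fall 2023
12 | Jack Miller | D | Spring 2024
5 | Quinn Williams | C- | Fall 2024
14 | Quinn Williams | C- | Fall 2023
3 | Ivy Davis | C+ | Spring 2024
8 | Quinn Johnson | C | Spring 2024
4 | Quinn Williams | B+ | Fall 2024
15 | David Garcia | B+ | Fall 2023
6 | Quinn Johnson | A | Fall 2024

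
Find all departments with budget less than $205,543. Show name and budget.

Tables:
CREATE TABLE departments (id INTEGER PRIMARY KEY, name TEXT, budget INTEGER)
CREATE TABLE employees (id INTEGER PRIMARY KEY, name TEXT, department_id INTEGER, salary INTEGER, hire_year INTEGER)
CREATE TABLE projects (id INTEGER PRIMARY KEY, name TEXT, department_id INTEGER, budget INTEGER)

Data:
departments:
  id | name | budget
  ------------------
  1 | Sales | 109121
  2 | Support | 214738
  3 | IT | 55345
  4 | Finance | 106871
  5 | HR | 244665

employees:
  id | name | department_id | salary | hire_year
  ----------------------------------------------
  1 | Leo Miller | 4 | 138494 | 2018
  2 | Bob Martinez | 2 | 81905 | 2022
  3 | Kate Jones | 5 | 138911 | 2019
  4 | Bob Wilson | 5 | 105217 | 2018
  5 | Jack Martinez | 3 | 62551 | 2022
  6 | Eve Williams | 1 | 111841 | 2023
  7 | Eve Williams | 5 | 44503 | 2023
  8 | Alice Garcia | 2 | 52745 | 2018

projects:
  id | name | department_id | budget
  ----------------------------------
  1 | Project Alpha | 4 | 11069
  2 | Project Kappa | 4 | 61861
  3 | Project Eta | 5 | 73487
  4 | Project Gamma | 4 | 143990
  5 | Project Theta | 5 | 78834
SELECT name, budget FROM departments WHERE budget < 205543

Execution result:
name | budget
Sales | 109121
IT | 55345
Finance | 106871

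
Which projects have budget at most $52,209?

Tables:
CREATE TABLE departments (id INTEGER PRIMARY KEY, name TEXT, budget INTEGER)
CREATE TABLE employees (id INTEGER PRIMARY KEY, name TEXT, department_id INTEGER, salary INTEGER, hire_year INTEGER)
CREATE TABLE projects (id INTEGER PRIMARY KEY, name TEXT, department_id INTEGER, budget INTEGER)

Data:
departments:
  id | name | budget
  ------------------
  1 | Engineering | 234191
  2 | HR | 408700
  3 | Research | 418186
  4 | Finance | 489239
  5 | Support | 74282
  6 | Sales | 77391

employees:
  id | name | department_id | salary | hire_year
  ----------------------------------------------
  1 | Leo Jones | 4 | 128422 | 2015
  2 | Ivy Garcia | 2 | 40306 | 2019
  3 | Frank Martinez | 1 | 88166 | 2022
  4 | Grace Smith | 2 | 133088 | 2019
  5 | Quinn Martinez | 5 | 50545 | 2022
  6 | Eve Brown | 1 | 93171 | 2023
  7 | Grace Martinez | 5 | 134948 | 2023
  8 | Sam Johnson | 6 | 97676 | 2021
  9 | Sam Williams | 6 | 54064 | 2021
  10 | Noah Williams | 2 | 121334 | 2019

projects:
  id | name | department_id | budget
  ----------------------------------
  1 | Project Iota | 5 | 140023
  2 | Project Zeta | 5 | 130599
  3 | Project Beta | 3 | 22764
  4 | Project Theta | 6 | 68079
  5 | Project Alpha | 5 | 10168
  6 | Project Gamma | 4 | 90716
SELECT name, budget FROM projects WHERE budget <= 52209

Execution result:
name | budget
Project Beta | 22764
Project Alpha | 10168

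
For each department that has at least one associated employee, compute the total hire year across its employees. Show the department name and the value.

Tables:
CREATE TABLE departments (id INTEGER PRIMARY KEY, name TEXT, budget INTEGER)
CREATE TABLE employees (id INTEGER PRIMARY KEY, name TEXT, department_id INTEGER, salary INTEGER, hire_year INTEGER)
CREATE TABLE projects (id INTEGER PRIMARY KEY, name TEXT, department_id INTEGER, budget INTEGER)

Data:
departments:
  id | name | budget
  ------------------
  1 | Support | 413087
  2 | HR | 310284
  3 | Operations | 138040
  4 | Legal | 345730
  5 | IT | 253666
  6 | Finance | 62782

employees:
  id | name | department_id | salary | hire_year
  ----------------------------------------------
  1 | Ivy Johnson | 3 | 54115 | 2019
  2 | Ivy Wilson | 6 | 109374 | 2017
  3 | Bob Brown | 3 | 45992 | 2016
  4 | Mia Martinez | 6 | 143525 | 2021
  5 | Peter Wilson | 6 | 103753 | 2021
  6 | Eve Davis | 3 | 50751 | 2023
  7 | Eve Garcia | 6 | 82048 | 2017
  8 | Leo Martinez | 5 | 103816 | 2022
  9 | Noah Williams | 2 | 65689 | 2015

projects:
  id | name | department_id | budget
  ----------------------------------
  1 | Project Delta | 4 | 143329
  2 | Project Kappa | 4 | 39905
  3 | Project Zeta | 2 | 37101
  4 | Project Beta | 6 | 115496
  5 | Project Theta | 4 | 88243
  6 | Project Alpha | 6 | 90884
SELECT p.name, SUM(c.hire_year) AS sum_hire_year FROM employees c JOIN departments p ON c.department_id = p.id GROUP BY p.id, p.name

Execution result:
name | sum_hire_year
HR | 2015
Operations | 6058
IT | 2022
Finance | 8076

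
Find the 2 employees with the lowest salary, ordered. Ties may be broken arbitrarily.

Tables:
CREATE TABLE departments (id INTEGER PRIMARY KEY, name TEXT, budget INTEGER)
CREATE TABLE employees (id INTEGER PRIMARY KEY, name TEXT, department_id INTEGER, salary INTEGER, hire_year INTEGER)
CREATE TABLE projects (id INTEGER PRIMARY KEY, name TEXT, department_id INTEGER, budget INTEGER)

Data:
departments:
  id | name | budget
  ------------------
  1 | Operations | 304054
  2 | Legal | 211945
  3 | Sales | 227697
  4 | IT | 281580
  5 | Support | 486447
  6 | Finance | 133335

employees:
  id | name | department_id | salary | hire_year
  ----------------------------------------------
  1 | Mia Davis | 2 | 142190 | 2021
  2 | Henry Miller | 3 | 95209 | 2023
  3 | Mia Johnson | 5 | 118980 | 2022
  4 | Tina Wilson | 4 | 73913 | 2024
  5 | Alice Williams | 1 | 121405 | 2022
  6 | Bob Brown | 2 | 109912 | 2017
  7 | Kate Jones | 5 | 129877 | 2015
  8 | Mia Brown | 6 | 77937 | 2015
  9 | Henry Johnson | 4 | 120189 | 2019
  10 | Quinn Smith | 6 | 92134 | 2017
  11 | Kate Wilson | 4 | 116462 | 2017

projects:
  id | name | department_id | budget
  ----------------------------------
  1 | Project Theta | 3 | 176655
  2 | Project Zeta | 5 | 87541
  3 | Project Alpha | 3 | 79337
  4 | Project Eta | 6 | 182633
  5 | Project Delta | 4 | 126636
SELECT name, salary FROM employees ORDER BY salary ASC LIMIT 2

Execution result:
name | salary
Tina Wilson | 73913
Mia Brown | 77937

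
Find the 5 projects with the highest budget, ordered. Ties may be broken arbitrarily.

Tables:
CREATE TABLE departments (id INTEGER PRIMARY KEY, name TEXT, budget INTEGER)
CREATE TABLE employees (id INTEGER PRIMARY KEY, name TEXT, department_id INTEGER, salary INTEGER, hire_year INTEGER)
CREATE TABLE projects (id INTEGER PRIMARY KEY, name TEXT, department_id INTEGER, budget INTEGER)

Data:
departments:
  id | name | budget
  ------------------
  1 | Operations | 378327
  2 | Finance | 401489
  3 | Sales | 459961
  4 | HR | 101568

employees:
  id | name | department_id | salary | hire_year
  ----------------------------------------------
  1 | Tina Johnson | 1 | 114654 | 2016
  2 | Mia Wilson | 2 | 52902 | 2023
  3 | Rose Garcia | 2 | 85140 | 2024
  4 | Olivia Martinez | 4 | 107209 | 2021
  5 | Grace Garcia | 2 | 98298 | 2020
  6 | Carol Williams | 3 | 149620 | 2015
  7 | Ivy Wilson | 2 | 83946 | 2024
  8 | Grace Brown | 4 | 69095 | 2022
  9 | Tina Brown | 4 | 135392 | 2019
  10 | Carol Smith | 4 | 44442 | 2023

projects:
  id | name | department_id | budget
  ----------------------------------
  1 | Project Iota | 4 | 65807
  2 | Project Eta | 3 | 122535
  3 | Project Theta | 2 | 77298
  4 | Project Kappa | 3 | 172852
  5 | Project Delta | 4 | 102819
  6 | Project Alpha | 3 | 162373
SELECT name, budget FROM projects ORDER BY budget DESC LIMIT 5

Execution result:
name | budget
Project Kappa | 172852
Project Alpha | 162373
Project Eta | 122535
Project Delta | 102819
Project Theta | 77298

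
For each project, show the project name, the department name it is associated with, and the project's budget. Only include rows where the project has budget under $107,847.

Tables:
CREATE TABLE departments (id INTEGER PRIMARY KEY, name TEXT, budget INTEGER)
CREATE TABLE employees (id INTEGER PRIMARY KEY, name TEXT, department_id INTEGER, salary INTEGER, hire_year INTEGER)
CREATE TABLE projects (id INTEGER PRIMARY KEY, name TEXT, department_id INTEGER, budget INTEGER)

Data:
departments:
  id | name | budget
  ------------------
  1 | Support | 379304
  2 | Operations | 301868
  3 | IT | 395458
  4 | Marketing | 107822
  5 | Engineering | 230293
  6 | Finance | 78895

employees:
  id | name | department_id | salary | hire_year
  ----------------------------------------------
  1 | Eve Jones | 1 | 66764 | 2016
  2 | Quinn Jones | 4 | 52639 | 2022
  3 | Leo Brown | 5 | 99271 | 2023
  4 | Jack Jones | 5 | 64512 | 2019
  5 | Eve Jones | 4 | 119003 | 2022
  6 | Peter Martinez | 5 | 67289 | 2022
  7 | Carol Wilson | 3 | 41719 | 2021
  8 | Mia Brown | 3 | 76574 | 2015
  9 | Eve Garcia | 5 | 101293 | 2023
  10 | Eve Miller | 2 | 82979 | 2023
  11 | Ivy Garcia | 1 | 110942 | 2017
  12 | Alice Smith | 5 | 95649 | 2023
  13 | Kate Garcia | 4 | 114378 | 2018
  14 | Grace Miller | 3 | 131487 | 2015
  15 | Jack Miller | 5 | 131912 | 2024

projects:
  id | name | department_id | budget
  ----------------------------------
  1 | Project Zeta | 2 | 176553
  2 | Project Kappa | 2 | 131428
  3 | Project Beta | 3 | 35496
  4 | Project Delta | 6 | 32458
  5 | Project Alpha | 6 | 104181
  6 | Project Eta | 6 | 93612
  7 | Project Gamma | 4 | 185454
SELECT c.name, p.name AS department, c.budget FROM projects c JOIN departments p ON c.department_id = p.id WHERE c.budget < 107847

Execution result:
name | department | budget
Project Beta | IT | 35496
Project Delta | Finance | 32458
Project Alpha | Finance | 104181
Project Eta | Finance | 93612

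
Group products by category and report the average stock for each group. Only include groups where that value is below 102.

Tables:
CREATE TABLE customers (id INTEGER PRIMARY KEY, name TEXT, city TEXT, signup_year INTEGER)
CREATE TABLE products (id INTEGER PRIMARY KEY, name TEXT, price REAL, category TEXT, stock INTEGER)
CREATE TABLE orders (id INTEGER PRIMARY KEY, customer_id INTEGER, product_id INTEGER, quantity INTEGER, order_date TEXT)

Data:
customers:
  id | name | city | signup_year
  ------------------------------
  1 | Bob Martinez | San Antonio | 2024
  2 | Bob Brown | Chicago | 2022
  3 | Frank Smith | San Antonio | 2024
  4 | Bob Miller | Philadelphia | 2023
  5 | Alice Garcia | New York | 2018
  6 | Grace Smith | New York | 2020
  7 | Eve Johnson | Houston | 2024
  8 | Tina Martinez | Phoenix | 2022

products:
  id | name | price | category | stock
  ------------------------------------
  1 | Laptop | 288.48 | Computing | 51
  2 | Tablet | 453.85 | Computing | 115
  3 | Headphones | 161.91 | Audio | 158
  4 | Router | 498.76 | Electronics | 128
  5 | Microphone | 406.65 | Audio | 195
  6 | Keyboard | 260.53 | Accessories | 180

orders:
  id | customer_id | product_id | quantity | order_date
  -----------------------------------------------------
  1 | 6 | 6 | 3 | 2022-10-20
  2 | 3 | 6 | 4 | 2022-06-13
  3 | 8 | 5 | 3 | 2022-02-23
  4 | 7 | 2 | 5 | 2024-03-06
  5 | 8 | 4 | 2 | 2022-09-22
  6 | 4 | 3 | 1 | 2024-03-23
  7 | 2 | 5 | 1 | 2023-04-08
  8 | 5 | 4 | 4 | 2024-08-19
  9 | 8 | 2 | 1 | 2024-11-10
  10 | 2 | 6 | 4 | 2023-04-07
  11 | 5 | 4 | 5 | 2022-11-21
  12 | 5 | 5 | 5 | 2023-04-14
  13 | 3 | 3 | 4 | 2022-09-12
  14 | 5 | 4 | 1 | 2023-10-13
SELECT category, AVG(stock) AS avg_stock FROM products GROUP BY category HAVING AVG(stock) < 102

Execution result:
category | avg_stock
Computing | 83.00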